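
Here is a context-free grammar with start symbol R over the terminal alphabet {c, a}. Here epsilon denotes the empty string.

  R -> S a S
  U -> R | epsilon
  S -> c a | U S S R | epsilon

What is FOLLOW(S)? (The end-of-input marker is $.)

FIRST(R) = {a, c}  (via S a S)
FIRST(U) = {epsilon, a, c}  (via R)
FIRST(S) = {epsilon, a, c}  (via U S S R)
FOLLOW(R) includes $ since R is the start symbol.
FOLLOW(U): in S->U S S R, U is followed by S S R with FIRST {a, c}. Thus FOLLOW(U) = {a, c}.
FOLLOW(R): in U->R, the suffix after R is empty, so FOLLOW(R) ⊇ FOLLOW(U) = {a, c}; in S->U S S R, the suffix after R is empty, so FOLLOW(R) ⊇ FOLLOW(S) = {$, a, c}. Thus FOLLOW(R) = {$, a, c}.
FOLLOW(S): in R->S a S (occurrence 1), S is followed by a S with FIRST {a}; in R->S a S (occurrence 2), the suffix after S is empty, so FOLLOW(S) ⊇ FOLLOW(R) = {$, a, c}; in S->U S S R (occurrence 1), S is followed by S R with FIRST {a, c}; in S->U S S R (occurrence 2), S is followed by R with FIRST {a, c}. Thus FOLLOW(S) = {$, a, c}.

{$, a, c}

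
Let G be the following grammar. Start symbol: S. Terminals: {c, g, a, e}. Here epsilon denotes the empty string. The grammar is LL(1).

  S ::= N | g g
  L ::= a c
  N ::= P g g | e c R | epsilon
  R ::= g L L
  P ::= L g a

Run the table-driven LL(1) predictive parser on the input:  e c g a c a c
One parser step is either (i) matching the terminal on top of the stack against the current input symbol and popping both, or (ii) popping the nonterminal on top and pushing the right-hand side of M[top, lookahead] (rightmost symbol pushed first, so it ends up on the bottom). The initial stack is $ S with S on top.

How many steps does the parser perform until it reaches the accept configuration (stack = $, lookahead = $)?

12

step 1: stack=$ S  input=e c g a c a c $  — expand S ::= N
step 2: stack=$ N  input=e c g a c a c $  — expand N ::= e c R
step 3: stack=$ R c e  input=e c g a c a c $  — match e
step 4: stack=$ R c  input=c g a c a c $  — match c
step 5: stack=$ R  input=g a c a c $  — expand R ::= g L L
step 6: stack=$ L L g  input=g a c a c $  — match g
step 7: stack=$ L L  input=a c a c $  — expand L ::= a c
step 8: stack=$ L c a  input=a c a c $  — match a
step 9: stack=$ L c  input=c a c $  — match c
step 10: stack=$ L  input=a c $  — expand L ::= a c
step 11: stack=$ c a  input=a c $  — match a
step 12: stack=$ c  input=c $  — match c
Accept reached after 12 steps.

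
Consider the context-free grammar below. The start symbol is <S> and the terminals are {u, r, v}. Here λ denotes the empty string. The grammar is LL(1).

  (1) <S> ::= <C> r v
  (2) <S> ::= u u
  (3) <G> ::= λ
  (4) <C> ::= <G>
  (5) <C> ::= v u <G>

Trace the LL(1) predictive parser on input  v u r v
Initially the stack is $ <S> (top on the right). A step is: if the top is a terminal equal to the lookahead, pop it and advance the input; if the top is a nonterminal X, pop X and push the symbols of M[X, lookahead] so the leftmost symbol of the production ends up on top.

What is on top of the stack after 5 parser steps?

r

     Stack          Input      Action
  1  $ <S>          v u r v $  expand <S> ::= <C> r v
  2  $ v r <C>      v u r v $  expand <C> ::= v u <G>
  3  $ v r <G> u v  v u r v $  match v
  4  $ v r <G> u    u r v $    match u
  5  $ v r <G>      r v $      expand <G> ::= λ
Stack after step 5: $ v r (top = r).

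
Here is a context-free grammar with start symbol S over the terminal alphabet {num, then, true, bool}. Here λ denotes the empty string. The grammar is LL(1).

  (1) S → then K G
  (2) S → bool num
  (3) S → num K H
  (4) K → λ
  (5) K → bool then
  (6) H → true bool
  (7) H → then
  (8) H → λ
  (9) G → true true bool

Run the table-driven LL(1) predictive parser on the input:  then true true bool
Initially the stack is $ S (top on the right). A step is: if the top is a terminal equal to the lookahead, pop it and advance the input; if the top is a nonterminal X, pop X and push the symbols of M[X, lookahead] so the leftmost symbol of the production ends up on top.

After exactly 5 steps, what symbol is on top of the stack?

true

step 1: stack=$ S  input=then true true bool $  — expand S → then K G
step 2: stack=$ G K then  input=then true true bool $  — match then
step 3: stack=$ G K  input=true true bool $  — expand K → λ
step 4: stack=$ G  input=true true bool $  — expand G → true true bool
step 5: stack=$ bool true true  input=true true bool $  — match true
Stack after step 5: $ bool true (top = true).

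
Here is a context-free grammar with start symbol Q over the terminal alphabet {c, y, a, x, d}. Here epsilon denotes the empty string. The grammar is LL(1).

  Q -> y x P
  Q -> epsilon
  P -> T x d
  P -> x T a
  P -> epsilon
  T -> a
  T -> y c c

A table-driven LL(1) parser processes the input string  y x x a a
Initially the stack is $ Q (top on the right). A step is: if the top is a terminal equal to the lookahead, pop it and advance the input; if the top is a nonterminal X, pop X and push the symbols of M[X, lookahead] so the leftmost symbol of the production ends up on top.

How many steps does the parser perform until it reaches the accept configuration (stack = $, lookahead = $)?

8

     Stack    Input        Action
  1  $ Q      y x x a a $  expand Q -> y x P
  2  $ P x y  y x x a a $  match y
  3  $ P x    x x a a $    match x
  4  $ P      x a a $      expand P -> x T a
  5  $ a T x  x a a $      match x
  6  $ a T    a a $        expand T -> a
  7  $ a a    a a $        match a
  8  $ a      a $          match a
Accept reached after 8 steps.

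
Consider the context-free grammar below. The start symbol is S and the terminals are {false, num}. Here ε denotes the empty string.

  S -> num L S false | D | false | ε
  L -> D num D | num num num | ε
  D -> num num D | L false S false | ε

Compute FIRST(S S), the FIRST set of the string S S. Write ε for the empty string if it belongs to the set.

{ε, false, num}

FIRST(S): from S->num L S false we get {num}; from S->D we get {ε, false, num}; from S->false we get {false}; from S->ε we get {ε}. So FIRST(S) = {ε, false, num}.
FIRST(L): from L->D num D we get {false, num}; from L->num num num we get {num}; from L->ε we get {ε}. So FIRST(L) = {ε, false, num}.
FIRST(D): from D->num num D we get {num}; from D->L false S false we get {false, num}; from D->ε we get {ε}. So FIRST(D) = {ε, false, num}.
FIRST(S S): take FIRST of each symbol in turn, carrying on past any symbol whose FIRST contains ε; result {ε, false, num}.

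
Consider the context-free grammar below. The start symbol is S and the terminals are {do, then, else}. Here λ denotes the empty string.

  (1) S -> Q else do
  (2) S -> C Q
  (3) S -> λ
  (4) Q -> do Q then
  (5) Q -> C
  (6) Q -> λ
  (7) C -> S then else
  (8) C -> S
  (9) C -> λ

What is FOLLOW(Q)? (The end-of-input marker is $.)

{$, do, else, then}

FIRST(S): from S->Q else do we get {do, else, then}; from S->C Q we get {λ, do, else, then}; from S->λ we get {λ}. So FIRST(S) = {λ, do, else, then}.
FIRST(C): from C->S then else we get {do, else, then}; from C->S we get {λ, do, else, then}; from C->λ we get {λ}. So FIRST(C) = {λ, do, else, then}.
FIRST(Q): from Q->do Q then we get {do}; from Q->C we get {λ, do, else, then}; from Q->λ we get {λ}. So FIRST(Q) = {λ, do, else, then}.
FOLLOW(S) includes $ since S is the start symbol.
FOLLOW(S): in C->S then else, S is followed by then else with FIRST {then}; in C->S, the suffix after S is empty, so FOLLOW(S) ⊇ FOLLOW(C) = {$, do, else, then}. Thus FOLLOW(S) = {$, do, else, then}.
FOLLOW(Q): in S->Q else do, Q is followed by else do with FIRST {else}; in S->C Q, the suffix after Q is empty, so FOLLOW(Q) ⊇ FOLLOW(S) = {$, do, else, then}; in Q->do Q then, Q is followed by then with FIRST {then}. Thus FOLLOW(Q) = {$, do, else, then}.
FOLLOW(C): in S->C Q, C is followed by Q with FIRST {λ, do, else, then}; in S->C Q, the suffix after C is nullable, so FOLLOW(C) ⊇ FOLLOW(S) = {$, do, else, then}; in Q->C, the suffix after C is empty, so FOLLOW(C) ⊇ FOLLOW(Q) = {$, do, else, then}. Thus FOLLOW(C) = {$, do, else, then}.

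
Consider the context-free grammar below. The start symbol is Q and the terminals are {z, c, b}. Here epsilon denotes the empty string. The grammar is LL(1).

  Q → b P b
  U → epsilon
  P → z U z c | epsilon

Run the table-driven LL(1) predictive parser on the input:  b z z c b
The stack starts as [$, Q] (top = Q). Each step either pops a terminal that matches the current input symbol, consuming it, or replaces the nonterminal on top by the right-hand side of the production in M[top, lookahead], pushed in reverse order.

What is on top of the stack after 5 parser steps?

z

step 1: stack=$ Q  input=b z z c b $  — expand Q → b P b
step 2: stack=$ b P b  input=b z z c b $  — match b
step 3: stack=$ b P  input=z z c b $  — expand P → z U z c
step 4: stack=$ b c z U z  input=z z c b $  — match z
step 5: stack=$ b c z U  input=z c b $  — expand U → epsilon
Stack after step 5: $ b c z (top = z).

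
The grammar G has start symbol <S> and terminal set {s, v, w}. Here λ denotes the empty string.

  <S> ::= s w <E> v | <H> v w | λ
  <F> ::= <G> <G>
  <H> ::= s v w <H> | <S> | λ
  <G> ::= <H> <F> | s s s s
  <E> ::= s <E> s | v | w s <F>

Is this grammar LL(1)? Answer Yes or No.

FIRST(<S>) = {λ, s, v}
FIRST(<F>) = {s, v}
FIRST(<H>) = {λ, s, v}
FIRST(<G>) = {s, v}
FIRST(<E>) = {s, v, w}
FOLLOW(<S>) = {$, s, v}
FOLLOW(<F>) = {s, v}
FOLLOW(<H>) = {s, v}
FOLLOW(<G>) = {s, v}
FOLLOW(<E>) = {s, v}
Cell M[<G>, s] receives both <G> ::= <H> <F> and <G> ::= s s s s — the grammar is not LL(1).

No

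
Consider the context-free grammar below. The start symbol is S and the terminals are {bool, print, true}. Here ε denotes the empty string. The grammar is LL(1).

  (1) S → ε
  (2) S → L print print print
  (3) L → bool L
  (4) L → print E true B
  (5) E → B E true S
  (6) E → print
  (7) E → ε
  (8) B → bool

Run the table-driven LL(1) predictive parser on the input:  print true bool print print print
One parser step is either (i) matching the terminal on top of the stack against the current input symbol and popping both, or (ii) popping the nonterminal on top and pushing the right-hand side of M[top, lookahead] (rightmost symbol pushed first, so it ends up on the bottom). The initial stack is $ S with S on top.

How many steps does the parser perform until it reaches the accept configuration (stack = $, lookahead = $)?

10

      Stack                               Input                                Action
   1  $ S                                 print true bool print print print $  expand S → L print print print
   2  $ print print print L               print true bool print print print $  expand L → print E true B
   3  $ print print print B true E print  print true bool print print print $  match print
   4  $ print print print B true E        true bool print print print $        expand E → ε
   5  $ print print print B true          true bool print print print $        match true
   6  $ print print print B               bool print print print $             expand B → bool
   7  $ print print print bool            bool print print print $             match bool
   8  $ print print print                 print print print $                  match print
   9  $ print print                       print print $                        match print
  10  $ print                             print $                              match print
Accept reached after 10 steps.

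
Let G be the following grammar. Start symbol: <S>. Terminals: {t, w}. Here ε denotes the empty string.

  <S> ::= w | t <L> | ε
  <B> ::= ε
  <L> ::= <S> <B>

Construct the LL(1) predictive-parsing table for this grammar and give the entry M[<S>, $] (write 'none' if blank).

<S> ::= ε

FIRST(<S>) = {ε, t, w}
FIRST(<B>) = {ε}
FIRST(<L>) = {ε, t, w}  (via <S> <B>)
FOLLOW(<S>) includes $ since <S> is the start symbol.
FOLLOW(<S>): in <L>::=<S> <B>, <S> is followed by <B> with FIRST {ε}; in <L>::=<S> <B>, the suffix after <S> is nullable, so FOLLOW(<S>) ⊇ FOLLOW(<L>) = {$}. Thus FOLLOW(<S>) = {$}.
FOLLOW(<L>): in <S>::=t <L>, the suffix after <L> is empty, so FOLLOW(<L>) ⊇ FOLLOW(<S>) = {$}. Thus FOLLOW(<L>) = {$}.
For <S> ::= w: FIRST(w) = {w}, so it goes in M[<S>, t] for t ∈ {w}.
For <S> ::= t <L>: FIRST(t <L>) = {t}, so it goes in M[<S>, t] for t ∈ {t}.
For <S> ::= ε: FIRST(ε) = {ε}, so it goes in M[<S>, t] for t ∈ {}; since ε ∈ FIRST, also for every t ∈ FOLLOW(<S>) = {$}.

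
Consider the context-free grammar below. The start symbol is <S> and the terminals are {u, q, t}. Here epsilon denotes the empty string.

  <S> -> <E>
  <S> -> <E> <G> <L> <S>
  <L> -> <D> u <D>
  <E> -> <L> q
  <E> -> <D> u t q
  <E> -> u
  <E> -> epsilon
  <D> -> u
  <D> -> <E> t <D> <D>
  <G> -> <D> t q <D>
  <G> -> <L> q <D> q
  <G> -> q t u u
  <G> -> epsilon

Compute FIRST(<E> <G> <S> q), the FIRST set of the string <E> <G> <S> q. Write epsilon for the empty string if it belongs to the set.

{q, t, u}

FIRST(<S>): from <S>-><E> we get {epsilon, t, u}; from <S>-><E> <G> <L> <S> we get {q, t, u}. So FIRST(<S>) = {epsilon, q, t, u}.
FIRST(<L>): from <L>-><D> u <D> we get {t, u}. So FIRST(<L>) = {t, u}.
FIRST(<E>): from <E>-><L> q we get {t, u}; from <E>-><D> u t q we get {t, u}; from <E>->u we get {u}; from <E>->epsilon we get {epsilon}. So FIRST(<E>) = {epsilon, t, u}.
FIRST(<D>): from <D>->u we get {u}; from <D>-><E> t <D> <D> we get {t, u}. So FIRST(<D>) = {t, u}.
FIRST(<G>): from <G>-><D> t q <D> we get {t, u}; from <G>-><L> q <D> q we get {t, u}; from <G>->q t u u we get {q}; from <G>->epsilon we get {epsilon}. So FIRST(<G>) = {epsilon, q, t, u}.
FIRST(<E> <G> <S> q): take FIRST of each symbol in turn, carrying on past any symbol whose FIRST contains epsilon; result {q, t, u}.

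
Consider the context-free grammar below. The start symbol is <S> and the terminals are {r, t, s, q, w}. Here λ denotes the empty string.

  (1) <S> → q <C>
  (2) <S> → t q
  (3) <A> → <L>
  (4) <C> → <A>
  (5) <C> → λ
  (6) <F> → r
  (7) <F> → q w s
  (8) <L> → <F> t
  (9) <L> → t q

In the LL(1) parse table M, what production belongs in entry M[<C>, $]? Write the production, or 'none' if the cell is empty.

FIRST(<S>) = {q, t}
FIRST(<F>) = {q, r}
FIRST(<L>) = {q, r, t}  (via <F> t)
FIRST(<A>) = {q, r, t}  (via <L>)
FIRST(<C>) = {λ, q, r, t}  (via <A>)
FOLLOW(<S>) includes $ since <S> is the start symbol.
FOLLOW(<S>): <S> appears on no right-hand side. Thus FOLLOW(<S>) = {$}.
FOLLOW(<C>): in <S>→q <C>, the suffix after <C> is empty, so FOLLOW(<C>) ⊇ FOLLOW(<S>) = {$}. Thus FOLLOW(<C>) = {$}.
For <C> → <A>: FIRST(<A>) = {q, r, t}, so it goes in M[<C>, t] for t ∈ {q, r, t}.
For <C> → λ: FIRST(λ) = {λ}, so it goes in M[<C>, t] for t ∈ {}; since λ ∈ FIRST, also for every t ∈ FOLLOW(<C>) = {$}.

<C> → λ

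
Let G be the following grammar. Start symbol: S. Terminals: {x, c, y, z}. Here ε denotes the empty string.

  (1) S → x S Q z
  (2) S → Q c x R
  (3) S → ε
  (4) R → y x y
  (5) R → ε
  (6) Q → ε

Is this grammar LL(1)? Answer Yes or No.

Yes

FIRST(S) = {ε, c, x}
FIRST(R) = {ε, y}
FIRST(Q) = {ε}
FOLLOW(S) = {$, z}
FOLLOW(R) = {$, z}
FOLLOW(Q) = {c, z}
Each cell of M receives at most one production.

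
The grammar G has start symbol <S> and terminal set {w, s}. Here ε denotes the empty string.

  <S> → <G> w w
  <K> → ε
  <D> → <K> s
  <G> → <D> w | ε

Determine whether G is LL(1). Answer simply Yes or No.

FIRST(<S>) = {s, w}
FIRST(<K>) = {ε}
FIRST(<D>) = {s}
FIRST(<G>) = {ε, s}
FOLLOW(<S>) = {$}
FOLLOW(<K>) = {s}
FOLLOW(<D>) = {w}
FOLLOW(<G>) = {w}
Each cell of M receives at most one production.

Yes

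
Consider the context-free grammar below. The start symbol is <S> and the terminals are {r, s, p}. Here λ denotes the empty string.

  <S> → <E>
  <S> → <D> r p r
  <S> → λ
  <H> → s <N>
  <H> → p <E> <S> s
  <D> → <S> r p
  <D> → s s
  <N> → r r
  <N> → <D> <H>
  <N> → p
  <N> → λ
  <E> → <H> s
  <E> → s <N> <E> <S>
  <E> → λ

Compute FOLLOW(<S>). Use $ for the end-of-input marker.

FIRST(<H>) = {p, s}
FIRST(<E>) = {λ, p, s}  (via <H> s)
FIRST(<S>) = {λ, p, r, s}  (via <E>, <D> r p r)
FIRST(<D>) = {p, r, s}  (via <S> r p)
FIRST(<N>) = {λ, p, r, s}  (via <D> <H>)
FOLLOW(<S>) includes $ since <S> is the start symbol.
FOLLOW(<D>): in <S>→<D> r p r, <D> is followed by r p r with FIRST {r}; in <N>→<D> <H>, <D> is followed by <H> with FIRST {p, s}. Thus FOLLOW(<D>) = {p, r, s}.
FOLLOW(<S>): in <H>→p <E> <S> s, <S> is followed by s with FIRST {s}; in <D>→<S> r p, <S> is followed by r p with FIRST {r}; in <E>→s <N> <E> <S>, the suffix after <S> is empty, so FOLLOW(<S>) ⊇ FOLLOW(<E>) = {$, p, r, s}. Thus FOLLOW(<S>) = {$, p, r, s}.
FOLLOW(<E>): in <S>→<E>, the suffix after <E> is empty, so FOLLOW(<E>) ⊇ FOLLOW(<S>) = {$, p, r, s}; in <H>→p <E> <S> s, <E> is followed by <S> s with FIRST {p, r, s}; in <E>→s <N> <E> <S>, <E> is followed by <S> with FIRST {λ, p, r, s}; in <E>→s <N> <E> <S>, the suffix after <E> is nullable (adds nothing new). Thus FOLLOW(<E>) = {$, p, r, s}.
FOLLOW(<H>): in <N>→<D> <H>, the suffix after <H> is empty, so FOLLOW(<H>) ⊇ FOLLOW(<N>) = {$, p, r, s}; in <E>→<H> s, <H> is followed by s with FIRST {s}. Thus FOLLOW(<H>) = {$, p, r, s}.
FOLLOW(<N>): in <H>→s <N>, the suffix after <N> is empty, so FOLLOW(<N>) ⊇ FOLLOW(<H>) = {$, p, r, s}; in <E>→s <N> <E> <S>, <N> is followed by <E> <S> with FIRST {λ, p, r, s}; in <E>→s <N> <E> <S>, the suffix after <N> is nullable, so FOLLOW(<N>) ⊇ FOLLOW(<E>) = {$, p, r, s}. Thus FOLLOW(<N>) = {$, p, r, s}.

{$, p, r, s}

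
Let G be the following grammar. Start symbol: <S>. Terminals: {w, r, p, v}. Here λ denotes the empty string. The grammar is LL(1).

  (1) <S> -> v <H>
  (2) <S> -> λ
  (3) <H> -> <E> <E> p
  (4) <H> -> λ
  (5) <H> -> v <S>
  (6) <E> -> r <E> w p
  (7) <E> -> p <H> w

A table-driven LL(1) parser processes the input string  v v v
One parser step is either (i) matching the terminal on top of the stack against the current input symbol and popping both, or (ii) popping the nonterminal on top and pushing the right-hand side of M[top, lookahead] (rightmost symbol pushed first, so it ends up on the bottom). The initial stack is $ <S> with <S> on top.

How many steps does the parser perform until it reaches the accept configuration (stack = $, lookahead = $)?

7

     Stack    Input    Action
  1  $ <S>    v v v $  expand <S> -> v <H>
  2  $ <H> v  v v v $  match v
  3  $ <H>    v v $    expand <H> -> v <S>
  4  $ <S> v  v v $    match v
  5  $ <S>    v $      expand <S> -> v <H>
  6  $ <H> v  v $      match v
  7  $ <H>    $        expand <H> -> λ
Accept reached after 7 steps.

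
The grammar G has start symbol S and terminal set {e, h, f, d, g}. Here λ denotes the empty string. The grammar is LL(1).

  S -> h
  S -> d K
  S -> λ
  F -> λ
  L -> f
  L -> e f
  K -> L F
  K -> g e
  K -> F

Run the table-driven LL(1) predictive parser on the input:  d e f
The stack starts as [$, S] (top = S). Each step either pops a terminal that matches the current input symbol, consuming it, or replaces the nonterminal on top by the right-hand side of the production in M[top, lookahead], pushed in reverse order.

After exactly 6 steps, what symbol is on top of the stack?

step 1: stack=$ S  input=d e f $  — expand S -> d K
step 2: stack=$ K d  input=d e f $  — match d
step 3: stack=$ K  input=e f $  — expand K -> L F
step 4: stack=$ F L  input=e f $  — expand L -> e f
step 5: stack=$ F f e  input=e f $  — match e
step 6: stack=$ F f  input=f $  — match f
Stack after step 6: $ F (top = F).

F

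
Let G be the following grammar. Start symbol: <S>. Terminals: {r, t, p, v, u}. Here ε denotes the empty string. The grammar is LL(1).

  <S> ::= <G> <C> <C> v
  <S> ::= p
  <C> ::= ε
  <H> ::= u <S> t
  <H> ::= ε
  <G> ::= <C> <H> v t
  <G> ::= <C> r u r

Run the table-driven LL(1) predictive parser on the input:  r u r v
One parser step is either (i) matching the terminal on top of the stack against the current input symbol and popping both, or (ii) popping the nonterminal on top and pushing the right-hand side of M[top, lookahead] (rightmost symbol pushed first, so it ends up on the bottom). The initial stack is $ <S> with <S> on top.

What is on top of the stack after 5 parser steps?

r

step 1: stack=$ <S>  input=r u r v $  — expand <S> ::= <G> <C> <C> v
step 2: stack=$ v <C> <C> <G>  input=r u r v $  — expand <G> ::= <C> r u r
step 3: stack=$ v <C> <C> r u r <C>  input=r u r v $  — expand <C> ::= ε
step 4: stack=$ v <C> <C> r u r  input=r u r v $  — match r
step 5: stack=$ v <C> <C> r u  input=u r v $  — match u
Stack after step 5: $ v <C> <C> r (top = r).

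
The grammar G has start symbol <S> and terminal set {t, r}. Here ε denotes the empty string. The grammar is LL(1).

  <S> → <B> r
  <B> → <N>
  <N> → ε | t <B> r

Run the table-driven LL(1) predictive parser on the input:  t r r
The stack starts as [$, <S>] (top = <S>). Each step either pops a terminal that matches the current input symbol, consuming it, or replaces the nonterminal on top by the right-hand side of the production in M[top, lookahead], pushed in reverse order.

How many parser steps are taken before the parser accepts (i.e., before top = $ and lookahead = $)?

8

     Stack        Input    Action
  1  $ <S>        t r r $  expand <S> → <B> r
  2  $ r <B>      t r r $  expand <B> → <N>
  3  $ r <N>      t r r $  expand <N> → t <B> r
  4  $ r r <B> t  t r r $  match t
  5  $ r r <B>    r r $    expand <B> → <N>
  6  $ r r <N>    r r $    expand <N> → ε
  7  $ r r        r r $    match r
  8  $ r          r $      match r
Accept reached after 8 steps.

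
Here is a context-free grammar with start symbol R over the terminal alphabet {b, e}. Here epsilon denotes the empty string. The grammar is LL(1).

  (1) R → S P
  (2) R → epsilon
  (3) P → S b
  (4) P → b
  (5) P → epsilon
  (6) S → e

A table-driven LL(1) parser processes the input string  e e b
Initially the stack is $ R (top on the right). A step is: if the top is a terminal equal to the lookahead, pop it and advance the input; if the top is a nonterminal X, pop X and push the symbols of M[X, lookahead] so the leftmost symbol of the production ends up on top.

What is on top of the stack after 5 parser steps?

step 1: stack=$ R  input=e e b $  — expand R → S P
step 2: stack=$ P S  input=e e b $  — expand S → e
step 3: stack=$ P e  input=e e b $  — match e
step 4: stack=$ P  input=e b $  — expand P → S b
step 5: stack=$ b S  input=e b $  — expand S → e
Stack after step 5: $ b e (top = e).

e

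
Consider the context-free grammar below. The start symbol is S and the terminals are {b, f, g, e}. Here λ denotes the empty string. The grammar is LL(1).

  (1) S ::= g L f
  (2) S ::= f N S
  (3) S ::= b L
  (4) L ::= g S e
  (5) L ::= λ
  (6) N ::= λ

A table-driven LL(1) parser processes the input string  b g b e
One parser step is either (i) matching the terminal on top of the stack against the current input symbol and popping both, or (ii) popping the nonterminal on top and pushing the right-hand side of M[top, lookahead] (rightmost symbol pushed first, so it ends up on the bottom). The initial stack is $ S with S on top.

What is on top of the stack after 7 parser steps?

step 1: stack=$ S  input=b g b e $  — expand S ::= b L
step 2: stack=$ L b  input=b g b e $  — match b
step 3: stack=$ L  input=g b e $  — expand L ::= g S e
step 4: stack=$ e S g  input=g b e $  — match g
step 5: stack=$ e S  input=b e $  — expand S ::= b L
step 6: stack=$ e L b  input=b e $  — match b
step 7: stack=$ e L  input=e $  — expand L ::= λ
Stack after step 7: $ e (top = e).

e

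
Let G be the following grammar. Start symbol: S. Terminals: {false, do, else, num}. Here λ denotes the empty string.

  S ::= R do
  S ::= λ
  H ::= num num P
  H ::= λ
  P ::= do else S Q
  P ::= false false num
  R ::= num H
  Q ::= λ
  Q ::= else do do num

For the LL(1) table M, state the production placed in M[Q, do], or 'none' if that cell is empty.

FIRST(H) = {λ, num}
FIRST(P) = {do, false}
FIRST(R) = {num}
FIRST(Q) = {λ, else}
FIRST(S) = {λ, num}  (via R do)
FOLLOW(S) includes $ since S is the start symbol.
FOLLOW(P): in H::=num num P, the suffix after P is empty, so FOLLOW(P) ⊇ FOLLOW(H) = {do}. Thus FOLLOW(P) = {do}.
FOLLOW(Q): in P::=do else S Q, the suffix after Q is empty, so FOLLOW(Q) ⊇ FOLLOW(P) = {do}. Thus FOLLOW(Q) = {do}.
For Q ::= λ: FIRST(λ) = {λ}, so it goes in M[Q, t] for t ∈ {}; since λ ∈ FIRST, also for every t ∈ FOLLOW(Q) = {do}.
For Q ::= else do do num: FIRST(else do do num) = {else}, so it goes in M[Q, t] for t ∈ {else}.

Q ::= λ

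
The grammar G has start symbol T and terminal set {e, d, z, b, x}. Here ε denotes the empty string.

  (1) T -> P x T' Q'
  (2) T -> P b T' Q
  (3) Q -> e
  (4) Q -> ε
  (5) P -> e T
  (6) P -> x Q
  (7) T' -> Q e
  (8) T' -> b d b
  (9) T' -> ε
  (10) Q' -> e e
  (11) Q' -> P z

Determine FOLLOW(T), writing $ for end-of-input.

{$, b, x, z}

FIRST(Q) = {ε, e}
FIRST(P) = {e, x}
FIRST(T) = {e, x}  (via P x T' Q', P b T' Q)
FIRST(T') = {ε, b, e}  (via Q e)
FIRST(Q') = {e, x}  (via P z)
FOLLOW(T) includes $ since T is the start symbol.
FOLLOW(P): in T->P x T' Q', P is followed by x T' Q' with FIRST {x}; in T->P b T' Q, P is followed by b T' Q with FIRST {b}; in Q'->P z, P is followed by z with FIRST {z}. Thus FOLLOW(P) = {b, x, z}.
FOLLOW(T): in P->e T, the suffix after T is empty, so FOLLOW(T) ⊇ FOLLOW(P) = {b, x, z}. Thus FOLLOW(T) = {$, b, x, z}.
FOLLOW(Q): in T->P b T' Q, the suffix after Q is empty, so FOLLOW(Q) ⊇ FOLLOW(T) = {$, b, x, z}; in P->x Q, the suffix after Q is empty, so FOLLOW(Q) ⊇ FOLLOW(P) = {b, x, z}; in T'->Q e, Q is followed by e with FIRST {e}. Thus FOLLOW(Q) = {$, b, e, x, z}.
FOLLOW(T'): in T->P x T' Q', T' is followed by Q' with FIRST {e, x}; in T->P b T' Q, T' is followed by Q with FIRST {ε, e}; in T->P b T' Q, the suffix after T' is nullable, so FOLLOW(T') ⊇ FOLLOW(T) = {$, b, x, z}. Thus FOLLOW(T') = {$, b, e, x, z}.
FOLLOW(Q'): in T->P x T' Q', the suffix after Q' is empty, so FOLLOW(Q') ⊇ FOLLOW(T) = {$, b, x, z}. Thus FOLLOW(Q') = {$, b, x, z}.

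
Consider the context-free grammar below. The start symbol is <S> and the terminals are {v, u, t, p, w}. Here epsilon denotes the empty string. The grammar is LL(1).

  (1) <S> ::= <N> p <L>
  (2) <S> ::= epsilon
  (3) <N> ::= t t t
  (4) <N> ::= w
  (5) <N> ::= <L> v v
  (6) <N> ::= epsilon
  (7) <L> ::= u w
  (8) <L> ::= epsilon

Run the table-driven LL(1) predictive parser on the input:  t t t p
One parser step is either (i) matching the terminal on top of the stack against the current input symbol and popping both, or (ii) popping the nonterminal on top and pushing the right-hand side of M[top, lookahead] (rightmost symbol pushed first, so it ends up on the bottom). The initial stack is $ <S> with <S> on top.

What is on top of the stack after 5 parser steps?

p

step 1: stack=$ <S>  input=t t t p $  — expand <S> ::= <N> p <L>
step 2: stack=$ <L> p <N>  input=t t t p $  — expand <N> ::= t t t
step 3: stack=$ <L> p t t t  input=t t t p $  — match t
step 4: stack=$ <L> p t t  input=t t p $  — match t
step 5: stack=$ <L> p t  input=t p $  — match t
Stack after step 5: $ <L> p (top = p).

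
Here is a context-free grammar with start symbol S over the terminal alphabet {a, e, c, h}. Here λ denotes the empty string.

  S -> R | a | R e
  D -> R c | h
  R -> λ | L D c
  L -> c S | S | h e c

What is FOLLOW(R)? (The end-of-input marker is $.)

{$, a, c, e, h}

FIRST(S): from S->R we get {λ, a, c, e, h}; from S->a we get {a}; from S->R e we get {a, c, e, h}. So FIRST(S) = {λ, a, c, e, h}.
FIRST(L): from L->c S we get {c}; from L->S we get {λ, a, c, e, h}; from L->h e c we get {h}. So FIRST(L) = {λ, a, c, e, h}.
FIRST(D): from D->R c we get {a, c, e, h}; from D->h we get {h}. So FIRST(D) = {a, c, e, h}.
FIRST(R): from R->λ we get {λ}; from R->L D c we get {a, c, e, h}. So FIRST(R) = {λ, a, c, e, h}.
FOLLOW(S) includes $ since S is the start symbol.
FOLLOW(D): in R->L D c, D is followed by c with FIRST {c}. Thus FOLLOW(D) = {c}.
FOLLOW(L): in R->L D c, L is followed by D c with FIRST {a, c, e, h}. Thus FOLLOW(L) = {a, c, e, h}.
FOLLOW(S): in L->c S, the suffix after S is empty, so FOLLOW(S) ⊇ FOLLOW(L) = {a, c, e, h}; in L->S, the suffix after S is empty, so FOLLOW(S) ⊇ FOLLOW(L) = {a, c, e, h}. Thus FOLLOW(S) = {$, a, c, e, h}.
FOLLOW(R): in S->R, the suffix after R is empty, so FOLLOW(R) ⊇ FOLLOW(S) = {$, a, c, e, h}; in S->R e, R is followed by e with FIRST {e}; in D->R c, R is followed by c with FIRST {c}. Thus FOLLOW(R) = {$, a, c, e, h}.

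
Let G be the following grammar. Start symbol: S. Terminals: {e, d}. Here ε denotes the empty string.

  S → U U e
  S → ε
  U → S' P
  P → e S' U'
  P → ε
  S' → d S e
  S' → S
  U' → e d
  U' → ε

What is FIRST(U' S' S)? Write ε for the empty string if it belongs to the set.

FIRST(P): from P→e S' U' we get {e}; from P→ε we get {ε}. So FIRST(P) = {ε, e}.
FIRST(U'): from U'→e d we get {e}; from U'→ε we get {ε}. So FIRST(U') = {ε, e}.
FIRST(S): from S→U U e we get {d, e}; from S→ε we get {ε}. So FIRST(S) = {ε, d, e}.
FIRST(S'): from S'→d S e we get {d}; from S'→S we get {ε, d, e}. So FIRST(S') = {ε, d, e}.
FIRST(U): from U→S' P we get {ε, d, e}. So FIRST(U) = {ε, d, e}.
FIRST(U' S' S): take FIRST of each symbol in turn, carrying on past any symbol whose FIRST contains ε; result {ε, d, e}.

{ε, d, e}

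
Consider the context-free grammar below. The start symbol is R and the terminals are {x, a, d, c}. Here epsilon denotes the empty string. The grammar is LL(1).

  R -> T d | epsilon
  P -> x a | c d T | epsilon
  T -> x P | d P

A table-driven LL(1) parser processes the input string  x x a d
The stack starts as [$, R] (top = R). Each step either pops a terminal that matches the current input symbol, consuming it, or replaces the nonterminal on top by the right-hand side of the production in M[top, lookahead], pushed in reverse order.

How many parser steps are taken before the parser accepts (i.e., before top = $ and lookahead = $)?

7

step 1: stack=$ R  input=x x a d $  — expand R -> T d
step 2: stack=$ d T  input=x x a d $  — expand T -> x P
step 3: stack=$ d P x  input=x x a d $  — match x
step 4: stack=$ d P  input=x a d $  — expand P -> x a
step 5: stack=$ d a x  input=x a d $  — match x
step 6: stack=$ d a  input=a d $  — match a
step 7: stack=$ d  input=d $  — match d
Accept reached after 7 steps.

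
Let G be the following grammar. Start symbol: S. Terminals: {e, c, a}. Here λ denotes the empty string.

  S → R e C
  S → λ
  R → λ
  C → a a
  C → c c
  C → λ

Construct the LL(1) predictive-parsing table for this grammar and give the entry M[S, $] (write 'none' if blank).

FIRST(R): from R→λ we get {λ}. So FIRST(R) = {λ}.
FIRST(C): from C→a a we get {a}; from C→c c we get {c}; from C→λ we get {λ}. So FIRST(C) = {λ, a, c}.
FIRST(S): from S→R e C we get {e}; from S→λ we get {λ}. So FIRST(S) = {λ, e}.
FOLLOW(S) includes $ since S is the start symbol.
FOLLOW(S): S appears on no right-hand side. Thus FOLLOW(S) = {$}.
For S → R e C: FIRST(R e C) = {e}, so it goes in M[S, t] for t ∈ {e}.
For S → λ: FIRST(λ) = {λ}, so it goes in M[S, t] for t ∈ {}; since λ ∈ FIRST, also for every t ∈ FOLLOW(S) = {$}.

S → λ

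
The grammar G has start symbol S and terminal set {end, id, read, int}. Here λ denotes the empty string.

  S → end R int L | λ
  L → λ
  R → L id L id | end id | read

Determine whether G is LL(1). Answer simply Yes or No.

Yes

FIRST(S) = {λ, end}
FIRST(L) = {λ}
FIRST(R) = {end, id, read}
FOLLOW(S) = {$}
FOLLOW(L) = {$, id}
FOLLOW(R) = {int}
Each cell of M receives at most one production.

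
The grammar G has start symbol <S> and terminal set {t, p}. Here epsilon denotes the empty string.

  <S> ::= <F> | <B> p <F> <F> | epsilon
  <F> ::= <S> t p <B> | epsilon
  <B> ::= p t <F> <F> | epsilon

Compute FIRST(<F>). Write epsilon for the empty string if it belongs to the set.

{epsilon, p, t}

FIRST(<B>) = {epsilon, p}
FIRST(<S>) = {epsilon, p, t}  (via <F>, <B> p <F> <F>)
FIRST(<F>) = {epsilon, p, t}  (via <S> t p <B>)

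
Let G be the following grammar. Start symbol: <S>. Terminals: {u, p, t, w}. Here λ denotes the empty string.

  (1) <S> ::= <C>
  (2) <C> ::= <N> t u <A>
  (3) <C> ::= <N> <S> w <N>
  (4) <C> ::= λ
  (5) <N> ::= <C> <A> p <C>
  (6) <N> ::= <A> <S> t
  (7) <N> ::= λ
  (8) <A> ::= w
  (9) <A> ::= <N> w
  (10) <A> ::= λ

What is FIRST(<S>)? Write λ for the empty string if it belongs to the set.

FIRST(<S>): from <S>::=<C> we get {λ, p, t, w}. So FIRST(<S>) = {λ, p, t, w}.
FIRST(<C>): from <C>::=<N> t u <A> we get {p, t, w}; from <C>::=<N> <S> w <N> we get {p, t, w}; from <C>::=λ we get {λ}. So FIRST(<C>) = {λ, p, t, w}.
FIRST(<N>): from <N>::=<C> <A> p <C> we get {p, t, w}; from <N>::=<A> <S> t we get {p, t, w}; from <N>::=λ we get {λ}. So FIRST(<N>) = {λ, p, t, w}.
FIRST(<A>): from <A>::=w we get {w}; from <A>::=<N> w we get {p, t, w}; from <A>::=λ we get {λ}. So FIRST(<A>) = {λ, p, t, w}.

{λ, p, t, w}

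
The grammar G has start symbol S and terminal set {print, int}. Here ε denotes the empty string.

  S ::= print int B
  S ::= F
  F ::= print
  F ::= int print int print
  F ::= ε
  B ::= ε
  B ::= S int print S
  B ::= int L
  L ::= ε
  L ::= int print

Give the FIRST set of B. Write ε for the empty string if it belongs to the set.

{ε, int, print}

FIRST(F) = {ε, int, print}
FIRST(L) = {ε, int}
FIRST(S) = {ε, int, print}  (via F)
FIRST(B) = {ε, int, print}  (via S int print S)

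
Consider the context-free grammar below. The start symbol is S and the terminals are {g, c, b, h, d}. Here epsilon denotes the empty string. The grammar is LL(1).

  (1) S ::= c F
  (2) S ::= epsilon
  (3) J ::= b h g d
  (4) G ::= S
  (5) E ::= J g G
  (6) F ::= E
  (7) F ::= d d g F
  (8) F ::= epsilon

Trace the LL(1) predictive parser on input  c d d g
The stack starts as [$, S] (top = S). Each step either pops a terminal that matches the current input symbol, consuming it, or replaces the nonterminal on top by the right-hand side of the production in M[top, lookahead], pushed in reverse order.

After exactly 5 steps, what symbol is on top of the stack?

g

step 1: stack=$ S  input=c d d g $  — expand S ::= c F
step 2: stack=$ F c  input=c d d g $  — match c
step 3: stack=$ F  input=d d g $  — expand F ::= d d g F
step 4: stack=$ F g d d  input=d d g $  — match d
step 5: stack=$ F g d  input=d g $  — match d
Stack after step 5: $ F g (top = g).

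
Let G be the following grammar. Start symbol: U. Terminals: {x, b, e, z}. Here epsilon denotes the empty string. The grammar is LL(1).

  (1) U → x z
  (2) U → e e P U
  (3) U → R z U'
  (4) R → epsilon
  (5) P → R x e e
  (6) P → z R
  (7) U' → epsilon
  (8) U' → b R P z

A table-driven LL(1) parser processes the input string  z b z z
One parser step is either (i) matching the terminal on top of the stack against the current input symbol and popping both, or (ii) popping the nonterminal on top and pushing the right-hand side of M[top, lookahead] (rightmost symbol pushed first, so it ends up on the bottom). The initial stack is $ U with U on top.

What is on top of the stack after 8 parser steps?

R

     Stack      Input      Action
  1  $ U        z b z z $  expand U → R z U'
  2  $ U' z R   z b z z $  expand R → epsilon
  3  $ U' z     z b z z $  match z
  4  $ U'       b z z $    expand U' → b R P z
  5  $ z P R b  b z z $    match b
  6  $ z P R    z z $      expand R → epsilon
  7  $ z P      z z $      expand P → z R
  8  $ z R z    z z $      match z
Stack after step 8: $ z R (top = R).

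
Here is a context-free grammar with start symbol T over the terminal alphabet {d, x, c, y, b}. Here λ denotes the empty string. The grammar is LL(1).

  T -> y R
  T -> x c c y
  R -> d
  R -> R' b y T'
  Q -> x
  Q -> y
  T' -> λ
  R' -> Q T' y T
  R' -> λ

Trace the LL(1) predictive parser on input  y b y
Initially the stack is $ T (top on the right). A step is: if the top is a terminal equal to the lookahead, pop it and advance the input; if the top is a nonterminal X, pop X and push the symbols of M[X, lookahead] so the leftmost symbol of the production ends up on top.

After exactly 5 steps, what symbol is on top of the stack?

     Stack        Input    Action
  1  $ T          y b y $  expand T -> y R
  2  $ R y        y b y $  match y
  3  $ R          b y $    expand R -> R' b y T'
  4  $ T' y b R'  b y $    expand R' -> λ
  5  $ T' y b     b y $    match b
Stack after step 5: $ T' y (top = y).

y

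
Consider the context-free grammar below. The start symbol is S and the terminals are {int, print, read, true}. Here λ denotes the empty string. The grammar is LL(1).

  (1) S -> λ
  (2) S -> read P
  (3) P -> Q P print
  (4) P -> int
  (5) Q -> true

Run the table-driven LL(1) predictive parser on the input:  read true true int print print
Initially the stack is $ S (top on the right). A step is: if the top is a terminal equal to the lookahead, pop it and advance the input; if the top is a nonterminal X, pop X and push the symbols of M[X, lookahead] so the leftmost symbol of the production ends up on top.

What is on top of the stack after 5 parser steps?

P

step 1: stack=$ S  input=read true true int print print $  — expand S -> read P
step 2: stack=$ P read  input=read true true int print print $  — match read
step 3: stack=$ P  input=true true int print print $  — expand P -> Q P print
step 4: stack=$ print P Q  input=true true int print print $  — expand Q -> true
step 5: stack=$ print P true  input=true true int print print $  — match true
Stack after step 5: $ print P (top = P).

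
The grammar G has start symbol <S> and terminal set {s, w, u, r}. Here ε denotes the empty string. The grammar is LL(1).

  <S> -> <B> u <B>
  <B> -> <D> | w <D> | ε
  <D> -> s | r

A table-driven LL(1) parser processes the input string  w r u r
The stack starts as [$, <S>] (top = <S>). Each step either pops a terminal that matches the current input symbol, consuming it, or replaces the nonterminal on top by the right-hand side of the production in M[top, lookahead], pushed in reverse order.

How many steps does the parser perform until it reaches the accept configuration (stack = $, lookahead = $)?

step 1: stack=$ <S>  input=w r u r $  — expand <S> -> <B> u <B>
step 2: stack=$ <B> u <B>  input=w r u r $  — expand <B> -> w <D>
step 3: stack=$ <B> u <D> w  input=w r u r $  — match w
step 4: stack=$ <B> u <D>  input=r u r $  — expand <D> -> r
step 5: stack=$ <B> u r  input=r u r $  — match r
step 6: stack=$ <B> u  input=u r $  — match u
step 7: stack=$ <B>  input=r $  — expand <B> -> <D>
step 8: stack=$ <D>  input=r $  — expand <D> -> r
step 9: stack=$ r  input=r $  — match r
Accept reached after 9 steps.

9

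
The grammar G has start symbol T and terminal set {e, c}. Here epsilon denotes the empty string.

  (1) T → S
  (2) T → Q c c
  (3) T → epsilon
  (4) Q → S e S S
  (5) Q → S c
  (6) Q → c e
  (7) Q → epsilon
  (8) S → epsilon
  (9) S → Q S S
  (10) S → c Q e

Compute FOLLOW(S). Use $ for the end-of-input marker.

{$, c, e}

FIRST(T): from T→S we get {epsilon, c, e}; from T→Q c c we get {c, e}; from T→epsilon we get {epsilon}. So FIRST(T) = {epsilon, c, e}.
FIRST(Q): from Q→S e S S we get {c, e}; from Q→S c we get {c, e}; from Q→c e we get {c}; from Q→epsilon we get {epsilon}. So FIRST(Q) = {epsilon, c, e}.
FIRST(S): from S→epsilon we get {epsilon}; from S→Q S S we get {epsilon, c, e}; from S→c Q e we get {c}. So FIRST(S) = {epsilon, c, e}.
FOLLOW(T) includes $ since T is the start symbol.
FOLLOW(T): T appears on no right-hand side. Thus FOLLOW(T) = {$}.
FOLLOW(Q): in T→Q c c, Q is followed by c c with FIRST {c}; in S→Q S S, Q is followed by S S with FIRST {epsilon, c, e}; in S→Q S S, the suffix after Q is nullable, so FOLLOW(Q) ⊇ FOLLOW(S) = {$, c, e}; in S→c Q e, Q is followed by e with FIRST {e}. Thus FOLLOW(Q) = {$, c, e}.
FOLLOW(S): in T→S, the suffix after S is empty, so FOLLOW(S) ⊇ FOLLOW(T) = {$}; in Q→S e S S (occurrence 1), S is followed by e S S with FIRST {e}; in Q→S e S S (occurrence 2), S is followed by S with FIRST {epsilon, c, e}; in Q→S e S S (occurrence 2), the suffix after S is nullable, so FOLLOW(S) ⊇ FOLLOW(Q) = {$, c, e}; in Q→S e S S (occurrence 3), the suffix after S is empty, so FOLLOW(S) ⊇ FOLLOW(Q) = {$, c, e}; in Q→S c, S is followed by c with FIRST {c}; in S→Q S S (occurrence 1), S is followed by S with FIRST {epsilon, c, e}; in S→Q S S (occurrence 1), the suffix after S is nullable (adds nothing new); in S→Q S S (occurrence 2), the suffix after S is empty (adds nothing new). Thus FOLLOW(S) = {$, c, e}.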